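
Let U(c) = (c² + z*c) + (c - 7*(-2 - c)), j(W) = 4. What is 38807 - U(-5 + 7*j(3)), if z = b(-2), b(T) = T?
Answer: 38126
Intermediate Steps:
z = -2
U(c) = 14 + c² + 6*c (U(c) = (c² - 2*c) + (c - 7*(-2 - c)) = (c² - 2*c) + (c + (14 + 7*c)) = (c² - 2*c) + (14 + 8*c) = 14 + c² + 6*c)
38807 - U(-5 + 7*j(3)) = 38807 - (14 + (-5 + 7*4)² + 6*(-5 + 7*4)) = 38807 - (14 + (-5 + 28)² + 6*(-5 + 28)) = 38807 - (14 + 23² + 6*23) = 38807 - (14 + 529 + 138) = 38807 - 1*681 = 38807 - 681 = 38126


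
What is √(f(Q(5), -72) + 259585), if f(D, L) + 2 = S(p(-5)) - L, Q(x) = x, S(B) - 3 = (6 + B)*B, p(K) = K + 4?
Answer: √259653 ≈ 509.56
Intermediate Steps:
p(K) = 4 + K
S(B) = 3 + B*(6 + B) (S(B) = 3 + (6 + B)*B = 3 + B*(6 + B))
f(D, L) = -4 - L (f(D, L) = -2 + ((3 + (4 - 5)² + 6*(4 - 5)) - L) = -2 + ((3 + (-1)² + 6*(-1)) - L) = -2 + ((3 + 1 - 6) - L) = -2 + (-2 - L) = -4 - L)
√(f(Q(5), -72) + 259585) = √((-4 - 1*(-72)) + 259585) = √((-4 + 72) + 259585) = √(68 + 259585) = √259653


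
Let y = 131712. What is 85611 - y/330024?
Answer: 1177231373/13751 ≈ 85611.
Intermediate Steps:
85611 - y/330024 = 85611 - 131712/330024 = 85611 - 1*5488/13751 = 85611 - 5488/13751 = 1177231373/13751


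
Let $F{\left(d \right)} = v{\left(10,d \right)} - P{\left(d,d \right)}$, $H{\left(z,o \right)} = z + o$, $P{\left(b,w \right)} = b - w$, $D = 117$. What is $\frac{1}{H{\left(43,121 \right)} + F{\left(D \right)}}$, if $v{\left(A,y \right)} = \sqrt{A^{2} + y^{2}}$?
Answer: $\frac{164}{13107} - \frac{\sqrt{13789}}{13107} \approx 0.0035533$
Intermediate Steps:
$H{\left(z,o \right)} = o + z$
$F{\left(d \right)} = \sqrt{100 + d^{2}}$ ($F{\left(d \right)} = \sqrt{10^{2} + d^{2}} - \left(d - d\right) = \sqrt{100 + d^{2}} - 0 = \sqrt{100 + d^{2}} + 0 = \sqrt{100 + d^{2}}$)
$\frac{1}{H{\left(43,121 \right)} + F{\left(D \right)}} = \frac{1}{\left(121 + 43\right) + \sqrt{100 + 117^{2}}} = \frac{1}{164 + \sqrt{100 + 13689}} = \frac{1}{164 + \sqrt{13789}}$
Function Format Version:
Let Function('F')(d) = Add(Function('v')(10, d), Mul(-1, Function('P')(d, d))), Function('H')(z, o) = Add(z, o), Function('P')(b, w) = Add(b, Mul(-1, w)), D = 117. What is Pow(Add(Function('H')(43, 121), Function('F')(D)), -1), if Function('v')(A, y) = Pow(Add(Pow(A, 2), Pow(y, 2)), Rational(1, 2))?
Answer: Add(Rational(164, 13107), Mul(Rational(-1, 13107), Pow(13789, Rational(1, 2)))) ≈ 0.0035533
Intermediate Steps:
Function('H')(z, o) = Add(o, z)
Function('F')(d) = Pow(Add(100, Pow(d, 2)), Rational(1, 2)) (Function('F')(d) = Add(Pow(Add(Pow(10, 2), Pow(d, 2)), Rational(1, 2)), Mul(-1, Add(d, Mul(-1, d)))) = Add(Pow(Add(100, Pow(d, 2)), Rational(1, 2)), Mul(-1, 0)) = Add(Pow(Add(100, Pow(d, 2)), Rational(1, 2)), 0) = Pow(Add(100, Pow(d, 2)), Rational(1, 2)))
Pow(Add(Function('H')(43, 121), Function('F')(D)), -1) = Pow(Add(Add(121, 43), Pow(Add(100, Pow(117, 2)), Rational(1, 2))), -1) = Pow(Add(164, Pow(Add(100, 13689), Rational(1, 2))), -1) = Pow(Add(164, Pow(13789, Rational(1, 2))), -1)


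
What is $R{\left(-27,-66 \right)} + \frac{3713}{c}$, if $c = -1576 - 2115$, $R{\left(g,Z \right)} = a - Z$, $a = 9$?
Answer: $\frac{273112}{3691} \approx 73.994$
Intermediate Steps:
$R{\left(g,Z \right)} = 9 - Z$
$c = -3691$
$R{\left(-27,-66 \right)} + \frac{3713}{c} = \left(9 - -66\right) + \frac{3713}{-3691} = \left(9 + 66\right) + 3713 \left(- \frac{1}{3691}\right) = 75 - \frac{3713}{3691} = \frac{273112}{3691}$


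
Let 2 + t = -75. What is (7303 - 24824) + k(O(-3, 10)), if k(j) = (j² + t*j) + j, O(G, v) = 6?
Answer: -17941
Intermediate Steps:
t = -77 (t = -2 - 75 = -77)
k(j) = j² - 76*j (k(j) = (j² - 77*j) + j = j² - 76*j)
(7303 - 24824) + k(O(-3, 10)) = (7303 - 24824) + 6*(-76 + 6) = -17521 + 6*(-70) = -17521 - 420 = -17941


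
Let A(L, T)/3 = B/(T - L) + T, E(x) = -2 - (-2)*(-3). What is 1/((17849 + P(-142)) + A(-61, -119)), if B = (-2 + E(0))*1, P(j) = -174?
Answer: 29/502237 ≈ 5.7742e-5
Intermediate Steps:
E(x) = -8 (E(x) = -2 - 1*6 = -2 - 6 = -8)
B = -10 (B = (-2 - 8)*1 = -10*1 = -10)
A(L, T) = -30/(T - L) + 3*T (A(L, T) = 3*(-10/(T - L) + T) = 3*(T - 10/(T - L)) = -30/(T - L) + 3*T)
1/((17849 + P(-142)) + A(-61, -119)) = 1/((17849 - 174) + 3*(10 - 1*(-119)**2 - 61*(-119))/(-61 - 1*(-119))) = 1/(17675 + 3*(10 - 1*14161 + 7259)/(-61 + 119)) = 1/(17675 + 3*(10 - 14161 + 7259)/58) = 1/(17675 + 3*(1/58)*(-6892)) = 1/(17675 - 10338/29) = 1/(502237/29) = 29/502237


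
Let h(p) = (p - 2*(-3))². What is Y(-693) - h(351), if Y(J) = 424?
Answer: -127025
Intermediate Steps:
h(p) = (6 + p)² (h(p) = (p + 6)² = (6 + p)²)
Y(-693) - h(351) = 424 - (6 + 351)² = 424 - 1*357² = 424 - 1*127449 = 424 - 127449 = -127025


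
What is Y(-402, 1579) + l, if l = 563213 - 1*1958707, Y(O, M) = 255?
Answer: -1395239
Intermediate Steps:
l = -1395494 (l = 563213 - 1958707 = -1395494)
Y(-402, 1579) + l = 255 - 1395494 = -1395239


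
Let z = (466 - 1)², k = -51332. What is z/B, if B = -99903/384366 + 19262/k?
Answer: -177757450940925/522161612 ≈ -3.4043e+5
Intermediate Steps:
B = -522161612/822094813 (B = -99903/384366 + 19262/(-51332) = -99903*1/384366 + 19262*(-1/51332) = -33301/128122 - 9631/25666 = -522161612/822094813 ≈ -0.63516)
z = 216225 (z = 465² = 216225)
z/B = 216225/(-522161612/822094813) = 216225*(-822094813/522161612) = -177757450940925/522161612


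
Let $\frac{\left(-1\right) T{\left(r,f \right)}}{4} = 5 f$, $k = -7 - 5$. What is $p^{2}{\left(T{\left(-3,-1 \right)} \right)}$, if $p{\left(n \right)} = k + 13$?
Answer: $1$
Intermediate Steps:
$k = -12$
$T{\left(r,f \right)} = - 20 f$ ($T{\left(r,f \right)} = - 4 \cdot 5 f = - 20 f$)
$p{\left(n \right)} = 1$ ($p{\left(n \right)} = -12 + 13 = 1$)
$p^{2}{\left(T{\left(-3,-1 \right)} \right)} = 1^{2} = 1$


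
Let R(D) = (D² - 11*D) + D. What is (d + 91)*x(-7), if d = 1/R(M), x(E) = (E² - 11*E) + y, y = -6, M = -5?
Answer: 54608/5 ≈ 10922.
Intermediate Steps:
R(D) = D² - 10*D
x(E) = -6 + E² - 11*E (x(E) = (E² - 11*E) - 6 = -6 + E² - 11*E)
d = 1/75 (d = 1/(-5*(-10 - 5)) = 1/(-5*(-15)) = 1/75 ≈ 0.013333)
(d + 91)*x(-7) = (1/75 + 91)*(-6 + (-7)² - 11*(-7)) = 6826*(-6 + 49 + 77)/75 = (6826/75)*120 = 54608/5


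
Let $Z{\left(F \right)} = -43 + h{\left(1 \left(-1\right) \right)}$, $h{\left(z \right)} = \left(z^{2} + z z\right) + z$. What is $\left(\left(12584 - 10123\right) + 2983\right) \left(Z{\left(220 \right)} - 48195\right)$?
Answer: $-262602228$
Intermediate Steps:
$h{\left(z \right)} = z + 2 z^{2}$ ($h{\left(z \right)} = \left(z^{2} + z^{2}\right) + z = 2 z^{2} + z = z + 2 z^{2}$)
$Z{\left(F \right)} = -42$ ($Z{\left(F \right)} = -43 + 1 \left(-1\right) \left(1 + 2 \cdot 1 \left(-1\right)\right) = -43 - \left(1 + 2 \left(-1\right)\right) = -43 - \left(1 - 2\right) = -43 - -1 = -43 + 1 = -42$)
$\left(\left(12584 - 10123\right) + 2983\right) \left(Z{\left(220 \right)} - 48195\right) = \left(\left(12584 - 10123\right) + 2983\right) \left(-42 - 48195\right) = \left(2461 + 2983\right) \left(-48237\right) = 5444 \left(-48237\right) = -262602228$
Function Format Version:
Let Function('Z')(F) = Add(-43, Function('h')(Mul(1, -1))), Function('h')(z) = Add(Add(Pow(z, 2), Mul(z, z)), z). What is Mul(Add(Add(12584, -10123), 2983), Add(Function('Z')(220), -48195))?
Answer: -262602228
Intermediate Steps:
Function('h')(z) = Add(z, Mul(2, Pow(z, 2))) (Function('h')(z) = Add(Add(Pow(z, 2), Pow(z, 2)), z) = Add(Mul(2, Pow(z, 2)), z) = Add(z, Mul(2, Pow(z, 2))))
Function('Z')(F) = -42 (Function('Z')(F) = Add(-43, Mul(Mul(1, -1), Add(1, Mul(2, Mul(1, -1))))) = Add(-43, Mul(-1, Add(1, Mul(2, -1)))) = Add(-43, Mul(-1, Add(1, -2))) = Add(-43, Mul(-1, -1)) = Add(-43, 1) = -42)
Mul(Add(Add(12584, -10123), 2983), Add(Function('Z')(220), -48195)) = Mul(Add(Add(12584, -10123), 2983), Add(-42, -48195)) = Mul(Add(2461, 2983), -48237) = Mul(5444, -48237) = -262602228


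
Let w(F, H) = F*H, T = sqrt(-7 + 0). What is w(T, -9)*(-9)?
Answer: 81*I*sqrt(7) ≈ 214.31*I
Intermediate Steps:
T = I*sqrt(7) (T = sqrt(-7) = I*sqrt(7) ≈ 2.6458*I)
w(T, -9)*(-9) = ((I*sqrt(7))*(-9))*(-9) = -9*I*sqrt(7)*(-9) = 81*I*sqrt(7)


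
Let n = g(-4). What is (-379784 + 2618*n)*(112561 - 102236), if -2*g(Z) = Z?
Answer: -3867208100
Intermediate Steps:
g(Z) = -Z/2
n = 2 (n = -½*(-4) = 2)
(-379784 + 2618*n)*(112561 - 102236) = (-379784 + 2618*2)*(112561 - 102236) = (-379784 + 5236)*10325 = -374548*10325 = -3867208100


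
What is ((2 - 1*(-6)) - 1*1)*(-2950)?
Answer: -20650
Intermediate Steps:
((2 - 1*(-6)) - 1*1)*(-2950) = ((2 + 6) - 1)*(-2950) = (8 - 1)*(-2950) = 7*(-2950) = -20650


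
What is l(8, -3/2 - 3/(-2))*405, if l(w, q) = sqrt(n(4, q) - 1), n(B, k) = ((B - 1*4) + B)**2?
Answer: 405*sqrt(15) ≈ 1568.6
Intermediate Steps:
n(B, k) = (-4 + 2*B)**2 (n(B, k) = ((B - 4) + B)**2 = ((-4 + B) + B)**2 = (-4 + 2*B)**2)
l(w, q) = sqrt(15) (l(w, q) = sqrt(4*(-2 + 4)**2 - 1) = sqrt(4*2**2 - 1) = sqrt(4*4 - 1) = sqrt(16 - 1) = sqrt(15))
l(8, -3/2 - 3/(-2))*405 = sqrt(15)*405 = 405*sqrt(15)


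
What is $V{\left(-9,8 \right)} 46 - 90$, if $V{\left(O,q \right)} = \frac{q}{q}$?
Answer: $-44$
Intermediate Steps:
$V{\left(O,q \right)} = 1$
$V{\left(-9,8 \right)} 46 - 90 = 1 \cdot 46 - 90 = 46 - 90 = -44$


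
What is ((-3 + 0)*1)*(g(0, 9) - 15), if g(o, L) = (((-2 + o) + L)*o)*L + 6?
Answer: 27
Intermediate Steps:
g(o, L) = 6 + L*o*(-2 + L + o) (g(o, L) = ((-2 + L + o)*o)*L + 6 = (o*(-2 + L + o))*L + 6 = L*o*(-2 + L + o) + 6 = 6 + L*o*(-2 + L + o))
((-3 + 0)*1)*(g(0, 9) - 15) = ((-3 + 0)*1)*((6 + 9*0**2 + 0*9**2 - 2*9*0) - 15) = (-3*1)*((6 + 9*0 + 0*81 + 0) - 15) = -3*((6 + 0 + 0 + 0) - 15) = -3*(6 - 15) = -3*(-9) = 27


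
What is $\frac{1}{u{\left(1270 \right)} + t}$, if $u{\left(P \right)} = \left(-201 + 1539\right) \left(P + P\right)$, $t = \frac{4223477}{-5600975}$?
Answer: $\frac{5600975}{19035021333523} \approx 2.9425 \cdot 10^{-7}$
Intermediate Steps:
$t = - \frac{4223477}{5600975}$ ($t = 4223477 \left(- \frac{1}{5600975}\right) = - \frac{4223477}{5600975} \approx -0.75406$)
$u{\left(P \right)} = 2676 P$ ($u{\left(P \right)} = 1338 \cdot 2 P = 2676 P$)
$\frac{1}{u{\left(1270 \right)} + t} = \frac{1}{2676 \cdot 1270 - \frac{4223477}{5600975}} = \frac{1}{3398520 - \frac{4223477}{5600975}} = \frac{1}{\frac{19035021333523}{5600975}} = \frac{5600975}{19035021333523}$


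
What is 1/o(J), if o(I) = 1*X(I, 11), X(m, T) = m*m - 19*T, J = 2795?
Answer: 1/7811816 ≈ 1.2801e-7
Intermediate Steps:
X(m, T) = m² - 19*T
o(I) = -209 + I² (o(I) = 1*(I² - 19*11) = 1*(I² - 209) = 1*(-209 + I²) = -209 + I²)
1/o(J) = 1/(-209 + 2795²) = 1/(-209 + 7812025) = 1/7811816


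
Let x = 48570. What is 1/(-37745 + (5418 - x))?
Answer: -1/80897 ≈ -1.2361e-5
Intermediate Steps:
1/(-37745 + (5418 - x)) = 1/(-37745 + (5418 - 1*48570)) = 1/(-37745 + (5418 - 48570)) = 1/(-37745 - 43152) = 1/(-80897) = -1/80897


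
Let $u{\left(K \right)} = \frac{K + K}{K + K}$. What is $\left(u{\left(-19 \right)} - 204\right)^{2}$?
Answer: $41209$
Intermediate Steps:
$u{\left(K \right)} = 1$ ($u{\left(K \right)} = \frac{2 K}{2 K} = 2 K \frac{1}{2 K} = 1$)
$\left(u{\left(-19 \right)} - 204\right)^{2} = \left(1 - 204\right)^{2} = \left(-203\right)^{2} = 41209$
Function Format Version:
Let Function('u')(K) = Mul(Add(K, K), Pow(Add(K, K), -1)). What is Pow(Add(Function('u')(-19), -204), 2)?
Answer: 41209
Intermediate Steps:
Function('u')(K) = 1 (Function('u')(K) = Mul(Mul(2, K), Pow(Mul(2, K), -1)) = Mul(Mul(2, K), Mul(Rational(1, 2), Pow(K, -1))) = 1)
Pow(Add(Function('u')(-19), -204), 2) = Pow(Add(1, -204), 2) = Pow(-203, 2) = 41209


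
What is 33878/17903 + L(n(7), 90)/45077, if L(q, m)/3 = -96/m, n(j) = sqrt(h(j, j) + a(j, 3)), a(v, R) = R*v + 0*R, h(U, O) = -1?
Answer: 7635306582/4035067655 ≈ 1.8922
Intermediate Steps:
a(v, R) = R*v (a(v, R) = R*v + 0 = R*v)
n(j) = sqrt(-1 + 3*j)
L(q, m) = -288/m (L(q, m) = 3*(-96/m) = -288/m)
33878/17903 + L(n(7), 90)/45077 = 33878/17903 - 288/90/45077 = 33878*(1/17903) - 288*1/90*(1/45077) = 33878/17903 - 16/5*1/45077 = 33878/17903 - 16/225385 = 7635306582/4035067655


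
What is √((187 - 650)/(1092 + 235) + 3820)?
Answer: √6726134379/1327 ≈ 61.803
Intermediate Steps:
√((187 - 650)/(1092 + 235) + 3820) = √(-463/1327 + 3820) = √(5068677/1327) = √6726134379/1327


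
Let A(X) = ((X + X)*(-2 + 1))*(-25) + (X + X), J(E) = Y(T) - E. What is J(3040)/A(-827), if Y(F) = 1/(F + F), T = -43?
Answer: 261441/3698344 ≈ 0.070691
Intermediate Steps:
Y(F) = 1/(2*F)
J(E) = -1/86 - E (J(E) = (1/2)/(-43) - E = (1/2)*(-1/43) - E = -1/86 - E)
A(X) = 52*X (A(X) = ((2*X)*(-1))*(-25) + 2*X = -2*X*(-25) + 2*X = 50*X + 2*X = 52*X)
J(3040)/A(-827) = (-1/86 - 1*3040)/((52*(-827))) = (-1/86 - 3040)/(-43004) = -261441/86*(-1/43004) = 261441/3698344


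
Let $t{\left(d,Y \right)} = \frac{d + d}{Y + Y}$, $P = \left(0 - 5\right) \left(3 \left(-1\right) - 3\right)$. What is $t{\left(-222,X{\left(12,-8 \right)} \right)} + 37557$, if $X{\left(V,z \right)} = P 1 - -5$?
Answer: $\frac{1314273}{35} \approx 37551.0$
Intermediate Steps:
$P = 30$ ($P = - 5 \left(-3 - 3\right) = \left(-5\right) \left(-6\right) = 30$)
$X{\left(V,z \right)} = 35$ ($X{\left(V,z \right)} = 30 \cdot 1 - -5 = 30 + 5 = 35$)
$t{\left(d,Y \right)} = \frac{d}{Y}$ ($t{\left(d,Y \right)} = \frac{2 d}{2 Y} = 2 d \frac{1}{2 Y} = \frac{d}{Y}$)
$t{\left(-222,X{\left(12,-8 \right)} \right)} + 37557 = - \frac{222}{35} + 37557 = \frac{1314273}{35}$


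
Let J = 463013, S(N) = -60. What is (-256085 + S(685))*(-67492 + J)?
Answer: -101310726545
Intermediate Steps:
(-256085 + S(685))*(-67492 + J) = (-256085 - 60)*(-67492 + 463013) = -256145*395521 = -101310726545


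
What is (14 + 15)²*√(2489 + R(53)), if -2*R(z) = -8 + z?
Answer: 841*√9866/2 ≈ 41767.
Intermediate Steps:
R(z) = 4 - z/2 (R(z) = -(-8 + z)/2 = 4 - z/2)
(14 + 15)²*√(2489 + R(53)) = (14 + 15)²*√(2489 + (4 - ½*53)) = 29²*√(2489 + (4 - 53/2)) = 841*√(2489 - 45/2) = 841*√(4933/2) = 841*(√9866/2) = 841*√9866/2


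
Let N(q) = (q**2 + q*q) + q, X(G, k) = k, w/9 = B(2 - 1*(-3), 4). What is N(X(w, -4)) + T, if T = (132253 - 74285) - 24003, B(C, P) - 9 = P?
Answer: 33993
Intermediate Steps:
B(C, P) = 9 + P
w = 117 (w = 9*(9 + 4) = 9*13 = 117)
N(q) = q + 2*q**2 (N(q) = (q**2 + q**2) + q = 2*q**2 + q = q + 2*q**2)
T = 33965 (T = 57968 - 24003 = 33965)
N(X(w, -4)) + T = -4*(1 + 2*(-4)) + 33965 = -4*(1 - 8) + 33965 = -4*(-7) + 33965 = 28 + 33965 = 33993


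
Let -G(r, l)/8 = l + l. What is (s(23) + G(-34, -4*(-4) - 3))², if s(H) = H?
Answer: 34225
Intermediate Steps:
G(r, l) = -16*l (G(r, l) = -8*(l + l) = -16*l)
(s(23) + G(-34, -4*(-4) - 3))² = (23 - 16*(-4*(-4) - 3))² = (23 - 16*(16 - 3))² = (23 - 16*13)² = (23 - 208)² = (-185)² = 34225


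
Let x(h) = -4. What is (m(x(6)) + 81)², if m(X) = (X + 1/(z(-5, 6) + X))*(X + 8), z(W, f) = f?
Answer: 4489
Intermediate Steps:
m(X) = (8 + X)*(X + 1/(6 + X)) (m(X) = (X + 1/(6 + X))*(X + 8) = (X + 1/(6 + X))*(8 + X) = (8 + X)*(X + 1/(6 + X)))
(m(x(6)) + 81)² = ((8 + (-4)³ + 14*(-4)² + 49*(-4))/(6 - 4) + 81)² = ((8 - 64 + 14*16 - 196)/2 + 81)² = ((8 - 64 + 224 - 196)/2 + 81)² = ((½)*(-28) + 81)² = (-14 + 81)² = 67² = 4489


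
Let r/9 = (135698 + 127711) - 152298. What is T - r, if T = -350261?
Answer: -1350260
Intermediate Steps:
r = 999999 (r = 9*((135698 + 127711) - 152298) = 9*(263409 - 152298) = 9*111111 = 999999)
T - r = -350261 - 1*999999 = -350261 - 999999 = -1350260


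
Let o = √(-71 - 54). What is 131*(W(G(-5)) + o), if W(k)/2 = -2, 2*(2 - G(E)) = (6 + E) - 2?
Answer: -524 + 655*I*√5 ≈ -524.0 + 1464.6*I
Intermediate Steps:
G(E) = -E/2 (G(E) = 2 - ((6 + E) - 2)/2 = 2 - (4 + E)/2 = 2 + (-2 - E/2) = -E/2)
W(k) = -4 (W(k) = 2*(-2) = -4)
o = 5*I*√5 (o = √(-125) = 5*I*√5 ≈ 11.18*I)
131*(W(G(-5)) + o) = 131*(-4 + 5*I*√5) = -524 + 655*I*√5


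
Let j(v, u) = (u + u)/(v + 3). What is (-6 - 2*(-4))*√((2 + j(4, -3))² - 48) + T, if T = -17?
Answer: -17 + 8*I*√143/7 ≈ -17.0 + 13.667*I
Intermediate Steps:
j(v, u) = 2*u/(3 + v) (j(v, u) = (2*u)/(3 + v) = 2*u/(3 + v))
(-6 - 2*(-4))*√((2 + j(4, -3))² - 48) + T = (-6 - 2*(-4))*√((2 + 2*(-3)/(3 + 4))² - 48) - 17 = (-6 + 8)*√((2 + 2*(-3)/7)² - 48) - 17 = 2*√((2 + 2*(-3)*(⅐))² - 48) - 17 = 2*√((2 - 6/7)² - 48) - 17 = 2*√((8/7)² - 48) - 17 = 2*√(64/49 - 48) - 17 = 2*√(-2288/49) - 17 = 2*(4*I*√143/7) - 17 = 8*I*√143/7 - 17 = -17 + 8*I*√143/7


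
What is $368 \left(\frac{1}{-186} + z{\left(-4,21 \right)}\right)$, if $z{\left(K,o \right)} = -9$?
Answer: $- \frac{308200}{93} \approx -3314.0$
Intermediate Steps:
$368 \left(\frac{1}{-186} + z{\left(-4,21 \right)}\right) = 368 \left(\frac{1}{-186} - 9\right) = 368 \left(- \frac{1}{186} - 9\right) = 368 \left(- \frac{1675}{186}\right) = - \frac{308200}{93}$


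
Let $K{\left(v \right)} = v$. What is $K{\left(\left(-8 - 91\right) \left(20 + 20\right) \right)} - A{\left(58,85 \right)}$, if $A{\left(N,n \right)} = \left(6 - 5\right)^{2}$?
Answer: $-3961$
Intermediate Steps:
$A{\left(N,n \right)} = 1$ ($A{\left(N,n \right)} = 1^{2} = 1$)
$K{\left(\left(-8 - 91\right) \left(20 + 20\right) \right)} - A{\left(58,85 \right)} = \left(-8 - 91\right) \left(20 + 20\right) - 1 = \left(-99\right) 40 - 1 = -3960 - 1 = -3961$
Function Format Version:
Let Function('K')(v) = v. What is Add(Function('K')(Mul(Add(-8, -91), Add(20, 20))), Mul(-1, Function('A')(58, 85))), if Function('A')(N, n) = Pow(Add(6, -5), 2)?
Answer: -3961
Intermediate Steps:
Function('A')(N, n) = 1 (Function('A')(N, n) = Pow(1, 2) = 1)
Add(Function('K')(Mul(Add(-8, -91), Add(20, 20))), Mul(-1, Function('A')(58, 85))) = Add(Mul(Add(-8, -91), Add(20, 20)), Mul(-1, 1)) = Add(Mul(-99, 40), -1) = Add(-3960, -1) = -3961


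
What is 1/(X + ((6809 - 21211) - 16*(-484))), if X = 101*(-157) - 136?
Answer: -1/22651 ≈ -4.4148e-5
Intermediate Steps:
X = -15993 (X = -15857 - 136 = -15993)
1/(X + ((6809 - 21211) - 16*(-484))) = 1/(-15993 + ((6809 - 21211) - 16*(-484))) = 1/(-15993 + (-14402 + 7744)) = 1/(-15993 - 6658) = 1/(-22651) = -1/22651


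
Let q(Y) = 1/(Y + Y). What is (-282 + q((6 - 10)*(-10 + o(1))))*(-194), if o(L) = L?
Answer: 1969391/36 ≈ 54705.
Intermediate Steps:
q(Y) = 1/(2*Y)
(-282 + q((6 - 10)*(-10 + o(1))))*(-194) = (-282 + 1/(2*(((6 - 10)*(-10 + 1)))))*(-194) = (-282 + 1/(2*((-4*(-9)))))*(-194) = (-282 + (½)/36)*(-194) = (-282 + (½)*(1/36))*(-194) = (-282 + 1/72)*(-194) = -20303/72*(-194) = 1969391/36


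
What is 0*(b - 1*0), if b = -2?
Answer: 0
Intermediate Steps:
0*(b - 1*0) = 0*(-2 - 1*0) = 0*(-2 + 0) = 0*(-2) = 0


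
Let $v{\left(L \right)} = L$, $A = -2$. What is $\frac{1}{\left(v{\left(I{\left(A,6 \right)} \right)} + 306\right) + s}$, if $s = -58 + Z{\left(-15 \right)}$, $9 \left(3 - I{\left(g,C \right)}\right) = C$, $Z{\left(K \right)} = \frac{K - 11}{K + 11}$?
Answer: $\frac{6}{1541} \approx 0.0038936$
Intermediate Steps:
$Z{\left(K \right)} = \frac{-11 + K}{11 + K}$
$I{\left(g,C \right)} = 3 - \frac{C}{9}$
$s = - \frac{103}{2}$ ($s = -58 + \frac{-11 - 15}{11 - 15} = -58 + \frac{1}{-4} \left(-26\right) = -58 - - \frac{13}{2} = -58 + \frac{13}{2} = - \frac{103}{2} \approx -51.5$)
$\frac{1}{\left(v{\left(I{\left(A,6 \right)} \right)} + 306\right) + s} = \frac{1}{\left(\left(3 - \frac{2}{3}\right) + 306\right) - \frac{103}{2}} = \frac{1}{\left(\frac{7}{3} + 306\right) - \frac{103}{2}} = \frac{1}{\frac{925}{3} - \frac{103}{2}} = \frac{1}{\frac{1541}{6}} = \frac{6}{1541}$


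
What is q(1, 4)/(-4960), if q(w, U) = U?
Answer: -1/1240 ≈ -0.00080645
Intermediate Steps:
q(1, 4)/(-4960) = 4/(-4960) = 4*(-1/4960) = -1/1240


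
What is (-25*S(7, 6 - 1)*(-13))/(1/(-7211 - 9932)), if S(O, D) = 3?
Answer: -16714425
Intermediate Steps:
(-25*S(7, 6 - 1)*(-13))/(1/(-7211 - 9932)) = (-25*3*(-13))/(1/(-7211 - 9932)) = (-75*(-13))/(1/(-17143)) = 975/(-1/17143) = 975*(-17143) = -16714425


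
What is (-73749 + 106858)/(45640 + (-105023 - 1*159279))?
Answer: -33109/218662 ≈ -0.15142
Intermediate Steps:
(-73749 + 106858)/(45640 + (-105023 - 1*159279)) = 33109/(45640 + (-105023 - 159279)) = 33109/(45640 - 264302) = 33109/(-218662) = 33109*(-1/218662) = -33109/218662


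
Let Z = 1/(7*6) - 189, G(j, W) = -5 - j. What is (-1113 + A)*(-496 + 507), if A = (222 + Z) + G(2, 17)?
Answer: -502183/42 ≈ -11957.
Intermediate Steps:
Z = -7937/42 (Z = 1/42 - 189 = -7937/42 ≈ -188.98)
A = 1093/42 (A = (222 - 7937/42) + (-5 - 1*2) = 1387/42 + (-5 - 2) = 1387/42 - 7 = 1093/42 ≈ 26.024)
(-1113 + A)*(-496 + 507) = (-1113 + 1093/42)*(-496 + 507) = -45653/42*11 = -502183/42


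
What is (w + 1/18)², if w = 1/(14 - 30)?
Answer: 1/20736 ≈ 4.8225e-5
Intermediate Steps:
w = -1/16 (w = 1/(-16) = -1/16 ≈ -0.062500)
(w + 1/18)² = (-1/16 + 1/18)² = (-1/144)² = 1/20736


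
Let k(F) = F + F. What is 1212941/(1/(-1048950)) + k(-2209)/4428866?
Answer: -2817455130919326559/2214433 ≈ -1.2723e+12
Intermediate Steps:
k(F) = 2*F
1212941/(1/(-1048950)) + k(-2209)/4428866 = 1212941/(1/(-1048950)) + (2*(-2209))/4428866 = 1212941/(-1/1048950) - 4418*1/4428866 = 1212941*(-1048950) - 2209/2214433 = -1272314461950 - 2209/2214433 = -2817455130919326559/2214433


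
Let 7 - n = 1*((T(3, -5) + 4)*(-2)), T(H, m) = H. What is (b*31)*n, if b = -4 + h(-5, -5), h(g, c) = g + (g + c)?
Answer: -12369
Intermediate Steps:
h(g, c) = c + 2*g (h(g, c) = g + (c + g) = c + 2*g)
n = 21 (n = 7 - (3 + 4)*(-2) = 7 - 7*(-2) = 7 - (-14) = 7 - 1*(-14) = 7 + 14 = 21)
b = -19 (b = -4 + (-5 + 2*(-5)) = -4 + (-5 - 10) = -4 - 15 = -19)
(b*31)*n = -19*31*21 = -589*21 = -12369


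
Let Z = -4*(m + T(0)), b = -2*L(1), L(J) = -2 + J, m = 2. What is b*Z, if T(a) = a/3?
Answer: -16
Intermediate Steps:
T(a) = a/3 (T(a) = a*(⅓) = a/3)
b = 2 (b = -2*(-2 + 1) = -2*(-1) = 2)
Z = -8 (Z = -4*(2 + (⅓)*0) = -4*(2 + 0) = -4*2 = -8)
b*Z = 2*(-8) = -16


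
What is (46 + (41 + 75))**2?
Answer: 26244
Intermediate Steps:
(46 + (41 + 75))**2 = (46 + 116)**2 = 162**2 = 26244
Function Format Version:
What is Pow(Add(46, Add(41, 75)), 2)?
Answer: 26244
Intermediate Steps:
Pow(Add(46, Add(41, 75)), 2) = Pow(Add(46, 116), 2) = Pow(162, 2) = 26244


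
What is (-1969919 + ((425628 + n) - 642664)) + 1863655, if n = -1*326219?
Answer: -649519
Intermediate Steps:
n = -326219
(-1969919 + ((425628 + n) - 642664)) + 1863655 = (-1969919 + ((425628 - 326219) - 642664)) + 1863655 = (-1969919 + (99409 - 642664)) + 1863655 = (-1969919 - 543255) + 1863655 = -2513174 + 1863655 = -649519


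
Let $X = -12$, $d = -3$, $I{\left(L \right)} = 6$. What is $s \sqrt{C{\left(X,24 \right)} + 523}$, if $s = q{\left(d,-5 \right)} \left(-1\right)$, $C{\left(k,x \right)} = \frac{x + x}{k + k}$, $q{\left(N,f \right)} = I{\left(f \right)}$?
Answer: $- 6 \sqrt{521} \approx -136.95$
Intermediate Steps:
$q{\left(N,f \right)} = 6$
$C{\left(k,x \right)} = \frac{x}{k}$ ($C{\left(k,x \right)} = \frac{2 x}{2 k} = 2 x \frac{1}{2 k} = \frac{x}{k}$)
$s = -6$ ($s = 6 \left(-1\right) = -6$)
$s \sqrt{C{\left(X,24 \right)} + 523} = - 6 \sqrt{\frac{24}{-12} + 523} = - 6 \sqrt{24 \left(- \frac{1}{12}\right) + 523} = - 6 \sqrt{-2 + 523} = - 6 \sqrt{521}$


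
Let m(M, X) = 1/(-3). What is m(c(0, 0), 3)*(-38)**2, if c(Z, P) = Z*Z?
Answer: -1444/3 ≈ -481.33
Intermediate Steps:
c(Z, P) = Z**2
m(M, X) = -1/3
m(c(0, 0), 3)*(-38)**2 = -1/3*(-38)**2 = -1/3*1444 = -1444/3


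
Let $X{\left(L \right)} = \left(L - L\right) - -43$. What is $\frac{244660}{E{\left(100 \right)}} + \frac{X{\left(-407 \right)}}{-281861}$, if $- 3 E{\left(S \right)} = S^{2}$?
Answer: $- \frac{10344038339}{140930500} \approx -73.398$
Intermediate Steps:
$E{\left(S \right)} = - \frac{S^{2}}{3}$
$X{\left(L \right)} = 43$ ($X{\left(L \right)} = 0 + 43 = 43$)
$\frac{244660}{E{\left(100 \right)}} + \frac{X{\left(-407 \right)}}{-281861} = \frac{244660}{\left(- \frac{1}{3}\right) 100^{2}} + \frac{43}{-281861} = \frac{244660}{\left(- \frac{1}{3}\right) 10000} + 43 \left(- \frac{1}{281861}\right) = \frac{244660}{- \frac{10000}{3}} - \frac{43}{281861} = 244660 \left(- \frac{3}{10000}\right) - \frac{43}{281861} = - \frac{36699}{500} - \frac{43}{281861} = - \frac{10344038339}{140930500}$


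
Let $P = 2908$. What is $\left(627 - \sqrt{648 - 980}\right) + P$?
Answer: $3535 - 2 i \sqrt{83} \approx 3535.0 - 18.221 i$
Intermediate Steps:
$\left(627 - \sqrt{648 - 980}\right) + P = \left(627 - \sqrt{648 - 980}\right) + 2908 = \left(627 - \sqrt{-332}\right) + 2908 = \left(627 - 2 i \sqrt{83}\right) + 2908 = 3535 - 2 i \sqrt{83}$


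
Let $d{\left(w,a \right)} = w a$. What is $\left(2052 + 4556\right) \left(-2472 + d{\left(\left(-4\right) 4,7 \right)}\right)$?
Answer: $-17075072$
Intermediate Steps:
$d{\left(w,a \right)} = a w$
$\left(2052 + 4556\right) \left(-2472 + d{\left(\left(-4\right) 4,7 \right)}\right) = \left(2052 + 4556\right) \left(-2472 + 7 \left(\left(-4\right) 4\right)\right) = 6608 \left(-2472 + 7 \left(-16\right)\right) = 6608 \left(-2472 - 112\right) = 6608 \left(-2584\right) = -17075072$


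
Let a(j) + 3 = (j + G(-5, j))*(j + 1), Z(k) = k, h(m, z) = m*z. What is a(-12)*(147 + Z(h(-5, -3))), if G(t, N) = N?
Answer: 42282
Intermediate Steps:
a(j) = -3 + 2*j*(1 + j) (a(j) = -3 + (j + j)*(j + 1) = -3 + (2*j)*(1 + j) = -3 + 2*j*(1 + j))
a(-12)*(147 + Z(h(-5, -3))) = (-3 + 2*(-12) + 2*(-12)**2)*(147 - 5*(-3)) = (-3 - 24 + 2*144)*(147 + 15) = (-3 - 24 + 288)*162 = 261*162 = 42282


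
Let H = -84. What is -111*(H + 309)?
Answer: -24975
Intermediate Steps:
-111*(H + 309) = -111*(-84 + 309) = -111*225 = -24975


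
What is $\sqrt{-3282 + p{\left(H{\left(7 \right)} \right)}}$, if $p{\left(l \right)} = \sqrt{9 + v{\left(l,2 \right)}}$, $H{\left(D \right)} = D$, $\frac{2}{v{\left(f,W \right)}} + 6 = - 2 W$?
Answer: $\frac{\sqrt{-82050 + 10 \sqrt{55}}}{5} \approx 57.263 i$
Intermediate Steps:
$v{\left(f,W \right)} = \frac{2}{-6 - 2 W}$
$p{\left(l \right)} = \frac{2 \sqrt{55}}{5}$ ($p{\left(l \right)} = \sqrt{9 - \frac{1}{3 + 2}} = \sqrt{9 - \frac{1}{5}} = \sqrt{\frac{44}{5}} = \frac{2 \sqrt{55}}{5}$)
$\sqrt{-3282 + p{\left(H{\left(7 \right)} \right)}} = \sqrt{-3282 + \frac{2 \sqrt{55}}{5}}$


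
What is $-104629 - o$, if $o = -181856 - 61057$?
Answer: $138284$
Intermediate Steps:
$o = -242913$ ($o = -181856 - 61057 = -242913$)
$-104629 - o = -104629 - -242913 = -104629 + 242913 = 138284$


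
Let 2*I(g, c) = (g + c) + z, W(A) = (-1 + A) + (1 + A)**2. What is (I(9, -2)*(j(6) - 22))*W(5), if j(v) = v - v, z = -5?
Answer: -880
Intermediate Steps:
W(A) = -1 + A + (1 + A)**2
I(g, c) = -5/2 + c/2 + g/2 (I(g, c) = ((g + c) - 5)/2 = ((c + g) - 5)/2 = (-5 + c + g)/2 = -5/2 + c/2 + g/2)
j(v) = 0
(I(9, -2)*(j(6) - 22))*W(5) = ((-5/2 + (1/2)*(-2) + (1/2)*9)*(0 - 22))*(5*(3 + 5)) = ((-5/2 - 1 + 9/2)*(-22))*(5*8) = (1*(-22))*40 = -22*40 = -880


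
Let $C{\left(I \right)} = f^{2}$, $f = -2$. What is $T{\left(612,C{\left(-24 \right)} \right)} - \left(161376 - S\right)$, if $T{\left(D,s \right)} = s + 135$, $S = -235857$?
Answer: $-397094$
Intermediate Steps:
$C{\left(I \right)} = 4$ ($C{\left(I \right)} = \left(-2\right)^{2} = 4$)
$T{\left(D,s \right)} = 135 + s$
$T{\left(612,C{\left(-24 \right)} \right)} - \left(161376 - S\right) = \left(135 + 4\right) - \left(161376 - -235857\right) = 139 - \left(161376 + 235857\right) = 139 - 397233 = -397094$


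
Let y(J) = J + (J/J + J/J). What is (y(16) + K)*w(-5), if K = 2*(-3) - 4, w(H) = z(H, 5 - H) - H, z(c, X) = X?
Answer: 120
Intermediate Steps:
y(J) = 2 + J (y(J) = J + (1 + 1) = J + 2 = 2 + J)
w(H) = 5 - 2*H (w(H) = (5 - H) - H = 5 - 2*H)
K = -10 (K = -6 - 4 = -10)
(y(16) + K)*w(-5) = ((2 + 16) - 10)*(5 - 2*(-5)) = (18 - 10)*(5 + 10) = 8*15 = 120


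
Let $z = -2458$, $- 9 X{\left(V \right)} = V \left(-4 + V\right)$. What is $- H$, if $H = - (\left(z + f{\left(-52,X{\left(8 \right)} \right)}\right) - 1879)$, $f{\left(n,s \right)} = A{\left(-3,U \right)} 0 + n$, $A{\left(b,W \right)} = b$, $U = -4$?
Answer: $-4389$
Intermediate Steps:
$X{\left(V \right)} = - \frac{V \left(-4 + V\right)}{9}$
$f{\left(n,s \right)} = n$ ($f{\left(n,s \right)} = \left(-3\right) 0 + n = 0 + n = n$)
$H = 4389$ ($H = - (\left(-2458 - 52\right) - 1879) = - (-2510 - 1879) = \left(-1\right) \left(-4389\right) = 4389$)
$- H = \left(-1\right) 4389 = -4389$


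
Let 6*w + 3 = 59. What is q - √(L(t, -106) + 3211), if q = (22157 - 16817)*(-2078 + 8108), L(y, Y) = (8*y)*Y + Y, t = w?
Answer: 32200200 - I*√43287/3 ≈ 3.22e+7 - 69.352*I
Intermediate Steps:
w = 28/3 (w = -½ + (⅙)*59 = -½ + 59/6 = 28/3 ≈ 9.3333)
t = 28/3 ≈ 9.3333
L(y, Y) = Y + 8*Y*y (L(y, Y) = 8*Y*y + Y = Y + 8*Y*y)
q = 32200200 (q = 5340*6030 = 32200200)
q - √(L(t, -106) + 3211) = 32200200 - √(-106*(1 + 8*(28/3)) + 3211) = 32200200 - √(-106*(1 + 224/3) + 3211) = 32200200 - √(-106*227/3 + 3211) = 32200200 - √(-24062/3 + 3211) = 32200200 - √(-14429/3) = 32200200 - I*√43287/3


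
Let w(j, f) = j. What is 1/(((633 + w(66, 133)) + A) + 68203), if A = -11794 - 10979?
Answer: 1/46129 ≈ 2.1678e-5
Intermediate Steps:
A = -22773
1/(((633 + w(66, 133)) + A) + 68203) = 1/(((633 + 66) - 22773) + 68203) = 1/((699 - 22773) + 68203) = 1/(-22074 + 68203) = 1/46129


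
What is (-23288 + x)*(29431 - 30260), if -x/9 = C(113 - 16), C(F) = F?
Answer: 20029469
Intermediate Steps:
x = -873 (x = -9*(113 - 16) = -9*97 = -873)
(-23288 + x)*(29431 - 30260) = (-23288 - 873)*(29431 - 30260) = -24161*(-829) = 20029469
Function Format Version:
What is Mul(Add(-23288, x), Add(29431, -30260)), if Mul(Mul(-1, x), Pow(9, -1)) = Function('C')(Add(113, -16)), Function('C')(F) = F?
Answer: 20029469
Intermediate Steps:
x = -873 (x = Mul(-9, Add(113, -16)) = Mul(-9, 97) = -873)
Mul(Add(-23288, x), Add(29431, -30260)) = Mul(Add(-23288, -873), Add(29431, -30260)) = Mul(-24161, -829) = 20029469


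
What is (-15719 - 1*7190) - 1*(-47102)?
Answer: 24193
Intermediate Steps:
(-15719 - 1*7190) - 1*(-47102) = (-15719 - 7190) + 47102 = -22909 + 47102 = 24193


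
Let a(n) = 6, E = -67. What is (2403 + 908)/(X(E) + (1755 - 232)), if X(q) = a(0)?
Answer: 301/139 ≈ 2.1655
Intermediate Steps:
X(q) = 6
(2403 + 908)/(X(E) + (1755 - 232)) = (2403 + 908)/(6 + (1755 - 232)) = 3311/(6 + 1523) = 3311/1529 = 3311*(1/1529) = 301/139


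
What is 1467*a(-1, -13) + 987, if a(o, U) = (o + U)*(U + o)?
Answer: 288519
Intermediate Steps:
a(o, U) = (U + o)² (a(o, U) = (U + o)*(U + o) = (U + o)²)
1467*a(-1, -13) + 987 = 1467*(-13 - 1)² + 987 = 1467*(-14)² + 987 = 1467*196 + 987 = 287532 + 987 = 288519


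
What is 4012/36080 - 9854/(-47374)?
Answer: 68199601/213656740 ≈ 0.31920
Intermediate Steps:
4012/36080 - 9854/(-47374) = 4012*(1/36080) - 9854*(-1/47374) = 1003/9020 + 4927/23687 = 68199601/213656740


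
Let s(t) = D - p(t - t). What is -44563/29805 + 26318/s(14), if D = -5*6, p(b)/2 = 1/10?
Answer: -3928768963/4500555 ≈ -872.95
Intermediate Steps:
p(b) = ⅕ (p(b) = 2/10 = 2*(⅒) = ⅕)
D = -30
s(t) = -151/5 (s(t) = -30 - 1*⅕ = -30 - ⅕ = -151/5)
-44563/29805 + 26318/s(14) = -44563/29805 + 26318/(-151/5) = -44563*1/29805 + 26318*(-5/151) = -44563/29805 - 131590/151 = -3928768963/4500555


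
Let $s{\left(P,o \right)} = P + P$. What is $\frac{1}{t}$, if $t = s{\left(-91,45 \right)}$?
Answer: $- \frac{1}{182} \approx -0.0054945$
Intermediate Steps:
$s{\left(P,o \right)} = 2 P$
$t = -182$ ($t = 2 \left(-91\right) = -182$)
$\frac{1}{t} = \frac{1}{-182} = - \frac{1}{182}$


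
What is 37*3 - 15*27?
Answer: -294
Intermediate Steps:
37*3 - 15*27 = 111 - 405 = -294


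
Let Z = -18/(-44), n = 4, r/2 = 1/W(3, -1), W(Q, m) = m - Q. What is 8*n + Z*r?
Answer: 1399/44 ≈ 31.795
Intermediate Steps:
r = -½ (r = 2/(-1 - 1*3) = 2/(-1 - 3) = 2/(-4) = 2*(-¼) = -½ ≈ -0.50000)
Z = 9/22 (Z = -18*(-1/44) = 9/22 ≈ 0.40909)
8*n + Z*r = 8*4 + (9/22)*(-½) = 32 - 9/44 = 1399/44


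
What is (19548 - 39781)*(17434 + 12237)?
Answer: -600333343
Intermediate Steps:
(19548 - 39781)*(17434 + 12237) = -20233*29671 = -600333343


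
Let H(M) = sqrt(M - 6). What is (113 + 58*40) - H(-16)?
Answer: 2433 - I*sqrt(22) ≈ 2433.0 - 4.6904*I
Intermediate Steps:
H(M) = sqrt(-6 + M)
(113 + 58*40) - H(-16) = (113 + 58*40) - sqrt(-6 - 16) = (113 + 2320) - sqrt(-22) = 2433 - I*sqrt(22)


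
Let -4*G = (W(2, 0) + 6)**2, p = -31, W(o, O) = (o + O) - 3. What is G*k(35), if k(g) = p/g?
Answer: 155/28 ≈ 5.5357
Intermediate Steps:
W(o, O) = -3 + O + o (W(o, O) = (O + o) - 3 = -3 + O + o)
G = -25/4 (G = -((-3 + 0 + 2) + 6)**2/4 = -(-1 + 6)**2/4 = -1/4*5**2 = -1/4*25 = -25/4 ≈ -6.2500)
k(g) = -31/g
G*k(35) = -(-775)/(4*35) = -25/4*(-31/35) = 155/28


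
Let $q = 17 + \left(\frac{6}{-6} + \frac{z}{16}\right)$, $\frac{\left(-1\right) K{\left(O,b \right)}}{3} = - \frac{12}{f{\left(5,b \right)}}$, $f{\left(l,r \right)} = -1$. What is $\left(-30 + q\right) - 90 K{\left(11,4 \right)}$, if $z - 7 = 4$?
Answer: $\frac{51627}{16} \approx 3226.7$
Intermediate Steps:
$z = 11$ ($z = 7 + 4 = 11$)
$K{\left(O,b \right)} = -36$ ($K{\left(O,b \right)} = - 3 \left(- \frac{12}{-1}\right) = - 3 \left(\left(-12\right) \left(-1\right)\right) = \left(-3\right) 12 = -36$)
$q = \frac{267}{16}$ ($q = 17 + \left(\frac{6}{-6} + \frac{11}{16}\right) = 17 + \left(6 \left(- \frac{1}{6}\right) + 11 \cdot \frac{1}{16}\right) = 17 + \left(-1 + \frac{11}{16}\right) = 17 - \frac{5}{16} = \frac{267}{16} \approx 16.688$)
$\left(-30 + q\right) - 90 K{\left(11,4 \right)} = \left(-30 + \frac{267}{16}\right) - -3240 = - \frac{213}{16} + 3240 = \frac{51627}{16}$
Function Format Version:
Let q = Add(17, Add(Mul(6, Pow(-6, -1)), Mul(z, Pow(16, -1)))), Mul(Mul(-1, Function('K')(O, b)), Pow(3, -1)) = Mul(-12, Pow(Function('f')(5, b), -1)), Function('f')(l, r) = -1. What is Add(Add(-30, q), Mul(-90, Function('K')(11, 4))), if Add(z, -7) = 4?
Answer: Rational(51627, 16) ≈ 3226.7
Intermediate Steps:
z = 11 (z = Add(7, 4) = 11)
Function('K')(O, b) = -36 (Function('K')(O, b) = Mul(-3, Mul(-12, Pow(-1, -1))) = Mul(-3, Mul(-12, -1)) = Mul(-3, 12) = -36)
q = Rational(267, 16) (q = Add(17, Add(Mul(6, Pow(-6, -1)), Mul(11, Pow(16, -1)))) = Add(17, Add(Mul(6, Rational(-1, 6)), Mul(11, Rational(1, 16)))) = Add(17, Add(-1, Rational(11, 16))) = Add(17, Rational(-5, 16)) = Rational(267, 16) ≈ 16.688)
Add(Add(-30, q), Mul(-90, Function('K')(11, 4))) = Add(Add(-30, Rational(267, 16)), Mul(-90, -36)) = Add(Rational(-213, 16), 3240) = Rational(51627, 16)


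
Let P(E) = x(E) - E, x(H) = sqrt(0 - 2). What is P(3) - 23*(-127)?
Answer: 2918 + I*sqrt(2) ≈ 2918.0 + 1.4142*I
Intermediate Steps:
x(H) = I*sqrt(2) (x(H) = sqrt(-2) = I*sqrt(2))
P(E) = -E + I*sqrt(2) (P(E) = I*sqrt(2) - E = -E + I*sqrt(2))
P(3) - 23*(-127) = (-1*3 + I*sqrt(2)) - 23*(-127) = (-3 + I*sqrt(2)) + 2921 = 2918 + I*sqrt(2)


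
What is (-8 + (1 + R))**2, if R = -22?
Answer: 841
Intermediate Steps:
(-8 + (1 + R))**2 = (-8 + (1 - 22))**2 = (-8 - 21)**2 = (-29)**2 = 841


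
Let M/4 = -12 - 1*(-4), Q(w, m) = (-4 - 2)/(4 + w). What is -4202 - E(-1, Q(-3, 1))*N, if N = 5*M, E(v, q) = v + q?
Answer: -5322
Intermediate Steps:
Q(w, m) = -6/(4 + w)
E(v, q) = q + v
M = -32 (M = 4*(-12 - 1*(-4)) = 4*(-12 + 4) = 4*(-8) = -32)
N = -160 (N = 5*(-32) = -160)
-4202 - E(-1, Q(-3, 1))*N = -4202 - (-6/(4 - 3) - 1)*(-160) = -4202 - (-6/1 - 1)*(-160) = -4202 - (-6*1 - 1)*(-160) = -4202 - (-6 - 1)*(-160) = -4202 - (-7)*(-160) = -4202 - 1*1120 = -4202 - 1120 = -5322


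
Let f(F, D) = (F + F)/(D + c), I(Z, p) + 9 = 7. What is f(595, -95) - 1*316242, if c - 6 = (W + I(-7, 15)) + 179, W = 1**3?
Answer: -28144348/89 ≈ -3.1623e+5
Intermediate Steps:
I(Z, p) = -2 (I(Z, p) = -9 + 7 = -2)
W = 1
c = 184 (c = 6 + ((1 - 2) + 179) = 6 + (-1 + 179) = 6 + 178 = 184)
f(F, D) = 2*F/(184 + D) (f(F, D) = (F + F)/(D + 184) = (2*F)/(184 + D) = 2*F/(184 + D))
f(595, -95) - 1*316242 = 2*595/(184 - 95) - 1*316242 = 2*595/89 - 316242 = 2*595*(1/89) - 316242 = 1190/89 - 316242 = -28144348/89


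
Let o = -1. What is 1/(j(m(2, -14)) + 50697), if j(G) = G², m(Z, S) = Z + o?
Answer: 1/50698 ≈ 1.9725e-5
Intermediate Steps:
m(Z, S) = -1 + Z (m(Z, S) = Z - 1 = -1 + Z)
1/(j(m(2, -14)) + 50697) = 1/((-1 + 2)² + 50697) = 1/(1² + 50697) = 1/(1 + 50697) = 1/50698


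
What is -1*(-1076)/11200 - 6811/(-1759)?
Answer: 19543971/4925200 ≈ 3.9682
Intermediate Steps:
-1*(-1076)/11200 - 6811/(-1759) = 1076*(1/11200) - 6811*(-1/1759) = 269/2800 + 6811/1759 = 19543971/4925200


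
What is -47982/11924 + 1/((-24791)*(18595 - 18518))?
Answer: -4163326709/1034627594 ≈ -4.0240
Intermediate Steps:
-47982/11924 + 1/((-24791)*(18595 - 18518)) = -47982*1/11924 - 1/24791/77 = -2181/542 - 1/24791*1/77 = -2181/542 - 1/1908907 = -4163326709/1034627594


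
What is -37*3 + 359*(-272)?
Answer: -97759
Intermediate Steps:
-37*3 + 359*(-272) = -111 - 97648 = -97759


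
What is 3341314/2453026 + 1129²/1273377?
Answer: 3690739955522/1561813444401 ≈ 2.3631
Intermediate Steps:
3341314/2453026 + 1129²/1273377 = 3341314*(1/2453026) + 1274641*(1/1273377) = 1670657/1226513 + 1274641/1273377 = 3690739955522/1561813444401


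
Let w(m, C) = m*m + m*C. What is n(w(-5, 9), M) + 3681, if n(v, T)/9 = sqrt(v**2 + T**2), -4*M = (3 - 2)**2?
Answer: 3681 + 9*sqrt(6401)/4 ≈ 3861.0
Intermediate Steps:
M = -1/4 (M = -(3 - 2)**2/4 = -1/4*1**2 = -1/4*1 = -1/4 ≈ -0.25000)
w(m, C) = m**2 + C*m
n(v, T) = 9*sqrt(T**2 + v**2) (n(v, T) = 9*sqrt(v**2 + T**2) = 9*sqrt(T**2 + v**2))
n(w(-5, 9), M) + 3681 = 9*sqrt((-1/4)**2 + (-5*(9 - 5))**2) + 3681 = 9*sqrt(1/16 + (-5*4)**2) + 3681 = 9*sqrt(1/16 + (-20)**2) + 3681 = 9*sqrt(1/16 + 400) + 3681 = 9*sqrt(6401/16) + 3681 = 9*(sqrt(6401)/4) + 3681 = 9*sqrt(6401)/4 + 3681 = 3681 + 9*sqrt(6401)/4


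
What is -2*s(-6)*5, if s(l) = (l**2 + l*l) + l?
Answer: -660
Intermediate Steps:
s(l) = l + 2*l**2 (s(l) = (l**2 + l**2) + l = 2*l**2 + l = l + 2*l**2)
-2*s(-6)*5 = -(-12)*(1 + 2*(-6))*5 = -(-12)*(1 - 12)*5 = -(-12)*(-11)*5 = -2*66*5 = -132*5 = -660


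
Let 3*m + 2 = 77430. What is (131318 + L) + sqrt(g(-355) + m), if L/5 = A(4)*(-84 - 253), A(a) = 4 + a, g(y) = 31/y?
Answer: 117838 + sqrt(29273492055)/1065 ≈ 1.1800e+5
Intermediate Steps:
m = 77428/3 (m = -2/3 + (1/3)*77430 = -2/3 + 25810 = 77428/3 ≈ 25809.)
L = -13480 (L = 5*((4 + 4)*(-84 - 253)) = 5*(8*(-337)) = 5*(-2696) = -13480)
(131318 + L) + sqrt(g(-355) + m) = (131318 - 13480) + sqrt(31/(-355) + 77428/3) = 117838 + sqrt(31*(-1/355) + 77428/3) = 117838 + sqrt(-31/355 + 77428/3) = 117838 + sqrt(27486847/1065) = 117838 + sqrt(29273492055)/1065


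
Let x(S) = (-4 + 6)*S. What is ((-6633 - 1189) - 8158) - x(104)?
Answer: -16188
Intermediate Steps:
x(S) = 2*S
((-6633 - 1189) - 8158) - x(104) = ((-6633 - 1189) - 8158) - 2*104 = (-7822 - 8158) - 1*208 = -15980 - 208 = -16188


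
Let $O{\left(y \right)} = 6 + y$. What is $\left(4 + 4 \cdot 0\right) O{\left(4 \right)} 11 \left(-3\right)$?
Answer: $-1320$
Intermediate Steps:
$\left(4 + 4 \cdot 0\right) O{\left(4 \right)} 11 \left(-3\right) = \left(4 + 4 \cdot 0\right) \left(6 + 4\right) 11 \left(-3\right) = \left(4 + 0\right) 10 \left(-33\right) = 4 \cdot 10 \left(-33\right) = 40 \left(-33\right) = -1320$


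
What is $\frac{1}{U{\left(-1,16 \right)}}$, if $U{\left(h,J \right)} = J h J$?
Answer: $- \frac{1}{256} \approx -0.0039063$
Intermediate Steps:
$U{\left(h,J \right)} = h J^{2}$ ($U{\left(h,J \right)} = J J h = h J^{2}$)
$\frac{1}{U{\left(-1,16 \right)}} = \frac{1}{\left(-1\right) 16^{2}} = \frac{1}{\left(-1\right) 256} = \frac{1}{-256} = - \frac{1}{256}$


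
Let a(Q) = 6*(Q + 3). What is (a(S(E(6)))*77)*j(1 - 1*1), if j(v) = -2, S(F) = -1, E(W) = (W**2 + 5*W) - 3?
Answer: -1848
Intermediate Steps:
E(W) = -3 + W**2 + 5*W
a(Q) = 18 + 6*Q (a(Q) = 6*(3 + Q) = 18 + 6*Q)
(a(S(E(6)))*77)*j(1 - 1*1) = ((18 + 6*(-1))*77)*(-2) = ((18 - 6)*77)*(-2) = (12*77)*(-2) = 924*(-2) = -1848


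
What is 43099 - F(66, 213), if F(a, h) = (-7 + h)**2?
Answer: 663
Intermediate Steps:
43099 - F(66, 213) = 43099 - (-7 + 213)**2 = 43099 - 1*206**2 = 43099 - 1*42436 = 43099 - 42436 = 663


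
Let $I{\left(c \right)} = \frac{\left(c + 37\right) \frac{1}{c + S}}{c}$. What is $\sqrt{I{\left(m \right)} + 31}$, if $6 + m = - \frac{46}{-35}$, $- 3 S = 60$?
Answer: $\frac{\sqrt{121145734}}{1968} \approx 5.5928$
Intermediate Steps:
$S = -20$ ($S = \left(- \frac{1}{3}\right) 60 = -20$)
$m = - \frac{164}{35}$ ($m = -6 - \frac{46}{-35} = -6 - - \frac{46}{35} = -6 + \frac{46}{35} = - \frac{164}{35} \approx -4.6857$)
$I{\left(c \right)} = \frac{37 + c}{c \left(-20 + c\right)}$ ($I{\left(c \right)} = \frac{\left(c + 37\right) \frac{1}{c - 20}}{c} = \frac{\left(37 + c\right) \frac{1}{-20 + c}}{c} = \frac{\frac{1}{-20 + c} \left(37 + c\right)}{c} = \frac{37 + c}{c \left(-20 + c\right)}$)
$\sqrt{I{\left(m \right)} + 31} = \sqrt{\frac{37 - \frac{164}{35}}{\left(- \frac{164}{35}\right) \left(-20 - \frac{164}{35}\right)} + 31} = \sqrt{\left(- \frac{35}{164}\right) \frac{1}{- \frac{864}{35}} \cdot \frac{1131}{35} + 31} = \sqrt{\left(- \frac{35}{164}\right) \left(- \frac{35}{864}\right) \frac{1131}{35} + 31} = \sqrt{\frac{13195}{47232} + 31} = \sqrt{\frac{1477387}{47232}} = \frac{\sqrt{121145734}}{1968}$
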